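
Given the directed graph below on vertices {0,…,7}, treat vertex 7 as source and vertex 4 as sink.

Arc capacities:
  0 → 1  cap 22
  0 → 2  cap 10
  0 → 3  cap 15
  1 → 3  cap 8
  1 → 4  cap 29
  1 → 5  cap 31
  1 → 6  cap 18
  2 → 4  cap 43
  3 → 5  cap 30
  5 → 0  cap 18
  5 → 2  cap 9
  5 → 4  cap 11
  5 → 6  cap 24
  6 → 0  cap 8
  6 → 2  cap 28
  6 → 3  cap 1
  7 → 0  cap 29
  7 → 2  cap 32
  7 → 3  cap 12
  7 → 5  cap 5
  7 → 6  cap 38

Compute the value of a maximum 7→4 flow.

augment #1: 7→2→4 bottleneck 32, total now 32
augment #2: 7→5→4 bottleneck 5, total now 37
augment #3: 7→0→1→4 bottleneck 22, total now 59
augment #4: 7→0→2→4 bottleneck 7, total now 66
augment #5: 7→3→5→4 bottleneck 6, total now 72
augment #6: 7→6→2→4 bottleneck 4, total now 76

Maximum flow value: 76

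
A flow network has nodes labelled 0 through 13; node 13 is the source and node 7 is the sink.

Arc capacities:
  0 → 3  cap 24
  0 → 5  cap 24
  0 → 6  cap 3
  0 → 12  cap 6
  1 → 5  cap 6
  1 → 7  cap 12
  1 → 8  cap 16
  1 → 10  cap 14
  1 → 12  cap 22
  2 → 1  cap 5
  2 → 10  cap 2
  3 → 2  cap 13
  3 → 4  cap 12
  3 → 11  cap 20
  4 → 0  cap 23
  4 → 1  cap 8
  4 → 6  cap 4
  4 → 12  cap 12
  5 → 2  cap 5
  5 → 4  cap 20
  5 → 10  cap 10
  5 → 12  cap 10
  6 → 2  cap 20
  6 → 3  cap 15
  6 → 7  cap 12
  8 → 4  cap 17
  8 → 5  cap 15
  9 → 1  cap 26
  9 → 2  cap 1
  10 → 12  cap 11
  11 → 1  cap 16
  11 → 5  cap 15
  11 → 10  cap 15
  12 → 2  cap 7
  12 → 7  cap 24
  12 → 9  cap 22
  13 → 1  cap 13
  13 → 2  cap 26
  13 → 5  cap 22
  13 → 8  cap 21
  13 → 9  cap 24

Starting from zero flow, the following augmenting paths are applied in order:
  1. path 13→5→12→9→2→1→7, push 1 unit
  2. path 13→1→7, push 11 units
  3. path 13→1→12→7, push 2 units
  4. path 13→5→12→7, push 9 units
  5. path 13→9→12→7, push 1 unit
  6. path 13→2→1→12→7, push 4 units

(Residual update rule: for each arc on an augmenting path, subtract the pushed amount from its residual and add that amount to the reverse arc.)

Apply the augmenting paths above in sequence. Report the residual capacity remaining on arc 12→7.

Residual capacity of (12,7): 8

after path 1 (13→5→12→9→2→1→7, push 1): res(12,7)=24
after path 2 (13→1→7, push 11): res(12,7)=24
after path 3 (13→1→12→7, push 2): res(12,7)=22
after path 4 (13→5→12→7, push 9): res(12,7)=13
after path 5 (13→9→12→7, push 1): res(12,7)=12
after path 6 (13→2→1→12→7, push 4): res(12,7)=8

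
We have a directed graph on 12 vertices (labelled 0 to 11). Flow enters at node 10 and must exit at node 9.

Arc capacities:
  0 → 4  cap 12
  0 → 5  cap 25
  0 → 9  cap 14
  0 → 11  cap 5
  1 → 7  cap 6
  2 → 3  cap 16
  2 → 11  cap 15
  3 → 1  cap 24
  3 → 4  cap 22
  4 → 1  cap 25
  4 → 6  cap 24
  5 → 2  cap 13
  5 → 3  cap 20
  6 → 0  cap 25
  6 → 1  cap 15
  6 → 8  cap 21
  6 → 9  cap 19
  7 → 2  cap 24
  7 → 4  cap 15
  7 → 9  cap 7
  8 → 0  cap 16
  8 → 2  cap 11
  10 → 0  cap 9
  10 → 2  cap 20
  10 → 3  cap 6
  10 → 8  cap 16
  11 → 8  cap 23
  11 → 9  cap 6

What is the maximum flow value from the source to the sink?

Maximum flow value: 45

augment #1: 10→0→9 bottleneck 9, total now 9
augment #2: 10→2→11→9 bottleneck 6, total now 15
augment #3: 10→8→0→9 bottleneck 5, total now 20
augment #4: 10→3→1→7→9 bottleneck 6, total now 26
augment #5: 10→2→3→4→6→9 bottleneck 14, total now 40
augment #6: 10→8→0→4→6→9 bottleneck 5, total now 45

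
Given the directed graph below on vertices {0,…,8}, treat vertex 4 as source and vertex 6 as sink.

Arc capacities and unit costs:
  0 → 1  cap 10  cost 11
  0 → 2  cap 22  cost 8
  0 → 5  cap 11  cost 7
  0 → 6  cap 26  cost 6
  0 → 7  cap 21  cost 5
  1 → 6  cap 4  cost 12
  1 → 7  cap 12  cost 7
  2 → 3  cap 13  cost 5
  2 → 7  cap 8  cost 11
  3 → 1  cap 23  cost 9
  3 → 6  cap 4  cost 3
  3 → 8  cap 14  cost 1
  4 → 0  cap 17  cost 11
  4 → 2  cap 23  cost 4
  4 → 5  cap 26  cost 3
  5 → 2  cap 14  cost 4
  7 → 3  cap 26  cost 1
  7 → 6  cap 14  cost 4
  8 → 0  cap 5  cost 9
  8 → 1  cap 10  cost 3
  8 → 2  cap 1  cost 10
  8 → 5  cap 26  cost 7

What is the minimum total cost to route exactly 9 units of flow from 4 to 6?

shortest-cost path #1: 4→2→3→6 push 4 @ unit cost 12 (adds 48)
shortest-cost path #2: 4→0→6 push 5 @ unit cost 17 (adds 85)
total cost = 133

Minimum cost for 9 units: 133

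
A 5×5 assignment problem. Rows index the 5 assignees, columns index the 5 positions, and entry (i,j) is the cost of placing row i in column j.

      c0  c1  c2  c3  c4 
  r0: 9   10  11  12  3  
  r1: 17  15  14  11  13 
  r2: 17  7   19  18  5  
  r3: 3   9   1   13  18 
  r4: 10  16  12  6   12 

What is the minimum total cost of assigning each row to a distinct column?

optimal assignment: row0→col4 (cost 3), row1→col3 (cost 11), row2→col1 (cost 7), row3→col2 (cost 1), row4→col0 (cost 10)
total = 3 + 11 + 7 + 1 + 10 = 32

Minimum assignment cost: 32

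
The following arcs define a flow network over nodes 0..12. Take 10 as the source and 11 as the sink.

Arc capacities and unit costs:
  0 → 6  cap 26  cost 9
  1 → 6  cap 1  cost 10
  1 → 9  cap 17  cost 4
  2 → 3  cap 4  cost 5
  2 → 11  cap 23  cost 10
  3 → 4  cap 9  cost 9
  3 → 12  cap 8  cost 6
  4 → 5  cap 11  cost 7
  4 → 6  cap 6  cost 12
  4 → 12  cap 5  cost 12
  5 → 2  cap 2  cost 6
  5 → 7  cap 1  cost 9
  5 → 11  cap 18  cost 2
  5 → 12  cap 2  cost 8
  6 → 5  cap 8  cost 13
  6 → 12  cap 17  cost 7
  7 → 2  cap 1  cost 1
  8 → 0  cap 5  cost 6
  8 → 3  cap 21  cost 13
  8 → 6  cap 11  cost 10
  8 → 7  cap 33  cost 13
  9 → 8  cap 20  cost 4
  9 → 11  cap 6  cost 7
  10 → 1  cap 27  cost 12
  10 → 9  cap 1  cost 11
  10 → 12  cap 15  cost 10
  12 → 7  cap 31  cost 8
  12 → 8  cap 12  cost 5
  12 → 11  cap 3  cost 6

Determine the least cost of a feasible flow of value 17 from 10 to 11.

Minimum cost for 17 units: 487

shortest-cost path #1: 10→12→11 push 3 @ unit cost 16 (adds 48)
shortest-cost path #2: 10→9→11 push 1 @ unit cost 18 (adds 18)
shortest-cost path #3: 10→1→9→11 push 5 @ unit cost 23 (adds 115)
shortest-cost path #4: 10→12→7→2→11 push 1 @ unit cost 29 (adds 29)
shortest-cost path #5: 10→1→6→5→11 push 1 @ unit cost 37 (adds 37)
shortest-cost path #6: 10→12→8→6→5→11 push 6 @ unit cost 40 (adds 240)
total cost = 487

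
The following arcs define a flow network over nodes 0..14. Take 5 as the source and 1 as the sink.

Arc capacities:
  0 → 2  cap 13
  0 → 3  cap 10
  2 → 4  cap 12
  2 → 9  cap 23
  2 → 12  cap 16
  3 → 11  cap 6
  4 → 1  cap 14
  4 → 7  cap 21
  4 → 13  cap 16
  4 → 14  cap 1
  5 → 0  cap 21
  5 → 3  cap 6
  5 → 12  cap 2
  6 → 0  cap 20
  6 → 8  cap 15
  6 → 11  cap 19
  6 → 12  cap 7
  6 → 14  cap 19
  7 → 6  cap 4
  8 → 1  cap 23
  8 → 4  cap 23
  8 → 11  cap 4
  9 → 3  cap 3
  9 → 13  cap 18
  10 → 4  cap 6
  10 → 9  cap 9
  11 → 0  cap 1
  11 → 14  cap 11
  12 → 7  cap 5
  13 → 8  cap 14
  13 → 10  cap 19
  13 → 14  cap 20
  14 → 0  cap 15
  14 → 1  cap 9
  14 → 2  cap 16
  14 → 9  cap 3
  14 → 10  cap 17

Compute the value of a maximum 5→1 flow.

Maximum flow value: 21

augment #1: 5→0→2→4→1 bottleneck 12, total now 12
augment #2: 5→3→11→14→1 bottleneck 6, total now 18
augment #3: 5→12→7→6→8→1 bottleneck 2, total now 20
augment #4: 5→0→2→9→13→8→1 bottleneck 1, total now 21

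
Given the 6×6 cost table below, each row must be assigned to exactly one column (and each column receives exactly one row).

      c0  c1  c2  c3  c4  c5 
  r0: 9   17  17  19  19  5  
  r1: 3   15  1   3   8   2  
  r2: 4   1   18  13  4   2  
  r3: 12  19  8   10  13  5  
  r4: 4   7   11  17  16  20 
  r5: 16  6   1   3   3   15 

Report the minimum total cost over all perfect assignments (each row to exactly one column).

Minimum assignment cost: 24

one of 2 optimal assignments: row0→col5 (cost 5), row1→col2 (cost 1), row2→col1 (cost 1), row3→col3 (cost 10), row4→col0 (cost 4), row5→col4 (cost 3)
total = 5 + 1 + 1 + 10 + 4 + 3 = 24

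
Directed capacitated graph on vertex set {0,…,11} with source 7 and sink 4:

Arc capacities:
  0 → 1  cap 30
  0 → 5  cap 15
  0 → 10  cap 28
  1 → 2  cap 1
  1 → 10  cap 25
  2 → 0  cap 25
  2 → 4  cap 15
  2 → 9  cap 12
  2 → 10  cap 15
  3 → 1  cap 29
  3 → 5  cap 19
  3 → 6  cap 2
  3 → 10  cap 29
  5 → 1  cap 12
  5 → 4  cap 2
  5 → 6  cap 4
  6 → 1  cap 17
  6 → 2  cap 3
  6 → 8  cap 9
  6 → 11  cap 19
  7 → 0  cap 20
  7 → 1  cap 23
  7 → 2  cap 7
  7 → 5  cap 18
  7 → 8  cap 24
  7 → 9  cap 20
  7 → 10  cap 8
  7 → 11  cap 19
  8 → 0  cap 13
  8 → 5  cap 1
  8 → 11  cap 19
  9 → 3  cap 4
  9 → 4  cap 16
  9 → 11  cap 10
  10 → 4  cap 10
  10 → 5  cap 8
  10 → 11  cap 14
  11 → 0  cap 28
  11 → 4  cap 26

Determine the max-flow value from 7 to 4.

Maximum flow value: 65

augment #1: 7→2→4 bottleneck 7, total now 7
augment #2: 7→5→4 bottleneck 2, total now 9
augment #3: 7→9→4 bottleneck 16, total now 25
augment #4: 7→10→4 bottleneck 8, total now 33
augment #5: 7→11→4 bottleneck 19, total now 52
augment #6: 7→0→10→4 bottleneck 2, total now 54
augment #7: 7→1→2→4 bottleneck 1, total now 55
augment #8: 7→8→11→4 bottleneck 7, total now 62
augment #9: 7→5→6→2→4 bottleneck 3, total now 65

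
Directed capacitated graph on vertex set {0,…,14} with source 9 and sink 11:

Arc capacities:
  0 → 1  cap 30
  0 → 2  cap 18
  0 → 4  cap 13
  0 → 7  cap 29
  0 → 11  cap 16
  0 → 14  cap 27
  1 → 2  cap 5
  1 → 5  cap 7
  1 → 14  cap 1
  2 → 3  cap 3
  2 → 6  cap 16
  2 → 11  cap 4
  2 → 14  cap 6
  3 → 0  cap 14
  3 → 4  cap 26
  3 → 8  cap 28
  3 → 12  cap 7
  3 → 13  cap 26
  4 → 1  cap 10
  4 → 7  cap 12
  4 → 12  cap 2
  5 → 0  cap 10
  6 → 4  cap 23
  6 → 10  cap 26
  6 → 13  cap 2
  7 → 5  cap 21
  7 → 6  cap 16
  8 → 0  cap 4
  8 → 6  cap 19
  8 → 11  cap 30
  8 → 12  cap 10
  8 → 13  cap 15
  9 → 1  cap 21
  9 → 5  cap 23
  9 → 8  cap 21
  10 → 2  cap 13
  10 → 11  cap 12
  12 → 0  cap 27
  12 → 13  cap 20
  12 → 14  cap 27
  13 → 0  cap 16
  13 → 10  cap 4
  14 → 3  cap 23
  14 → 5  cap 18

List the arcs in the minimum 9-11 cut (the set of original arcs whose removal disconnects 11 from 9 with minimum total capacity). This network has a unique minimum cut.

Min-cut arcs: {(1,2), (1,14), (5,0), (9,8)} (total capacity 37)

augment #1: 9→8→11 push 21
augment #2: 9→1→2→11 push 4
augment #3: 9→5→0→11 push 10
augment #4: 9→1→2→3→0→11 push 1
augment #5: 9→1→14→3→0→11 push 1
max flow = 37; residual-reachable set from 9 gives S-side
cut edges (S→T): {(1,2), (1,14), (5,0), (9,8)} total cap 37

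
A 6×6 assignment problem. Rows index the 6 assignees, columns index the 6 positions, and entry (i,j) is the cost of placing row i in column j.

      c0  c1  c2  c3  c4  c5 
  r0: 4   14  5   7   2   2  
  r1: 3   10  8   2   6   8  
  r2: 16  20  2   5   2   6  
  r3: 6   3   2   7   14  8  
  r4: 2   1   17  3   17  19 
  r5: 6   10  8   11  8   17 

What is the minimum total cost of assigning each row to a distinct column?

optimal assignment: row0→col5 (cost 2), row1→col3 (cost 2), row2→col4 (cost 2), row3→col2 (cost 2), row4→col1 (cost 1), row5→col0 (cost 6)
total = 2 + 2 + 2 + 2 + 1 + 6 = 15

Minimum assignment cost: 15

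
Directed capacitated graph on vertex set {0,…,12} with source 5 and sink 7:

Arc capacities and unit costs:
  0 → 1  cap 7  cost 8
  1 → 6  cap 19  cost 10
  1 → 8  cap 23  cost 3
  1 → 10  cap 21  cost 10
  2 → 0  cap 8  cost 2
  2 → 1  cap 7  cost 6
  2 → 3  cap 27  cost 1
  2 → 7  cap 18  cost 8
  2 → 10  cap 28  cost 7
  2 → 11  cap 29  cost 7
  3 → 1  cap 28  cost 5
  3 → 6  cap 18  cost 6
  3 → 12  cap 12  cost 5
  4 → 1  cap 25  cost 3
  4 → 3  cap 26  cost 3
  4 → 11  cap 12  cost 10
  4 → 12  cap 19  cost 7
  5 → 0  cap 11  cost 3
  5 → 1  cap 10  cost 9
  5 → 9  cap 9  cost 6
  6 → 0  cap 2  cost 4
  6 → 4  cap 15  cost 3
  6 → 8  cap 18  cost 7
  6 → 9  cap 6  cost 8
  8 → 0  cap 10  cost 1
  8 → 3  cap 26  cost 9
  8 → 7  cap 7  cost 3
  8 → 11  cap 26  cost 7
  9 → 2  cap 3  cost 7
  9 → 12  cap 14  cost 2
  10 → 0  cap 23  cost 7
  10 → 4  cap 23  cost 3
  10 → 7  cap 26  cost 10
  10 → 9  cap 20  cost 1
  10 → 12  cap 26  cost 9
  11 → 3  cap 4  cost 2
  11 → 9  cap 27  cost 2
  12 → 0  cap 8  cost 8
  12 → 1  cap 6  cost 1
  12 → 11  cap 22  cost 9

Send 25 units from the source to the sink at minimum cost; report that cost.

shortest-cost path #1: 5→1→8→7 push 7 @ unit cost 15 (adds 105)
shortest-cost path #2: 5→9→2→7 push 3 @ unit cost 21 (adds 63)
shortest-cost path #3: 5→1→10→7 push 3 @ unit cost 29 (adds 87)
shortest-cost path #4: 5→9→12→1→10→7 push 6 @ unit cost 29 (adds 174)
shortest-cost path #5: 5→0→1→10→7 push 6 @ unit cost 31 (adds 186)
total cost = 615

Minimum cost for 25 units: 615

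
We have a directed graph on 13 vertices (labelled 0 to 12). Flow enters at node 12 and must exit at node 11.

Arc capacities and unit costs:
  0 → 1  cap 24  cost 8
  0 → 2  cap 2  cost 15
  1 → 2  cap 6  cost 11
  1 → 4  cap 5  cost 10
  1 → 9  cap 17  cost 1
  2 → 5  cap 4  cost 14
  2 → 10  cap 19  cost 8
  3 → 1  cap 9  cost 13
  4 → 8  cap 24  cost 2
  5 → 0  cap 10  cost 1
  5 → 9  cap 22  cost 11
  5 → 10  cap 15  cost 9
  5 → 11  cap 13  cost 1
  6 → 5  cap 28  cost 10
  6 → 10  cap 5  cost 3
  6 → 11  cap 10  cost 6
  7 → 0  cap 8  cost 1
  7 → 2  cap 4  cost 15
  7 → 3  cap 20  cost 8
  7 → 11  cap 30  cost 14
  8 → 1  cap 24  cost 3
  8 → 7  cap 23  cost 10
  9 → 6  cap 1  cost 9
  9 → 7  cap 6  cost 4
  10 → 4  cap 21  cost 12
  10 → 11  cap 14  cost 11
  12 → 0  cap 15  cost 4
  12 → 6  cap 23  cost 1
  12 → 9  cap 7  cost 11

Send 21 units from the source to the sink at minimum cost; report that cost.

shortest-cost path #1: 12→6→11 push 10 @ unit cost 7 (adds 70)
shortest-cost path #2: 12→6→5→11 push 11 @ unit cost 12 (adds 132)
total cost = 202

Minimum cost for 21 units: 202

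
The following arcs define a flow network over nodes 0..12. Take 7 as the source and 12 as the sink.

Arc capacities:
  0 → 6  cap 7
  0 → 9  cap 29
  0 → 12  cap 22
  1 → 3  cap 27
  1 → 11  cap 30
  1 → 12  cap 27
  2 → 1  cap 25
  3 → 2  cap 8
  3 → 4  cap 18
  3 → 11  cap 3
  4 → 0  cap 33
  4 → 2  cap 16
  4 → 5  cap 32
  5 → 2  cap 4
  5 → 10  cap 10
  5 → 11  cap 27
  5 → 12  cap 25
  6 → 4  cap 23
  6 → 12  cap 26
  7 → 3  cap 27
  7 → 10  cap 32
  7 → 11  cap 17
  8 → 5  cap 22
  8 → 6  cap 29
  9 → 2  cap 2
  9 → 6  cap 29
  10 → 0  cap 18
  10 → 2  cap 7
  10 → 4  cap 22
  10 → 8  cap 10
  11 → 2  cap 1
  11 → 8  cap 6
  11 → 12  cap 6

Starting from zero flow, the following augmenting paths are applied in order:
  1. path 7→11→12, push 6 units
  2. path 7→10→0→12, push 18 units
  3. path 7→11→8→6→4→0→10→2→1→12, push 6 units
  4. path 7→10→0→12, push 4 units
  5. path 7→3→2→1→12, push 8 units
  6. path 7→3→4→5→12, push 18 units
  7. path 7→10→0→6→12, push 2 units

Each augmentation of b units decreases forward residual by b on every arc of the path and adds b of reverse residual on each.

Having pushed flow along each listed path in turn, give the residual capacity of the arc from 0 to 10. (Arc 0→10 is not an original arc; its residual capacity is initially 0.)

after path 1 (7→11→12, push 6): res(0,10)=0
after path 2 (7→10→0→12, push 18): res(0,10)=18
after path 3 (7→11→8→6→4→0→10→2→1→12, push 6): res(0,10)=12
after path 4 (7→10→0→12, push 4): res(0,10)=16
after path 5 (7→3→2→1→12, push 8): res(0,10)=16
after path 6 (7→3→4→5→12, push 18): res(0,10)=16
after path 7 (7→10→0→6→12, push 2): res(0,10)=18

Residual capacity of (0,10): 18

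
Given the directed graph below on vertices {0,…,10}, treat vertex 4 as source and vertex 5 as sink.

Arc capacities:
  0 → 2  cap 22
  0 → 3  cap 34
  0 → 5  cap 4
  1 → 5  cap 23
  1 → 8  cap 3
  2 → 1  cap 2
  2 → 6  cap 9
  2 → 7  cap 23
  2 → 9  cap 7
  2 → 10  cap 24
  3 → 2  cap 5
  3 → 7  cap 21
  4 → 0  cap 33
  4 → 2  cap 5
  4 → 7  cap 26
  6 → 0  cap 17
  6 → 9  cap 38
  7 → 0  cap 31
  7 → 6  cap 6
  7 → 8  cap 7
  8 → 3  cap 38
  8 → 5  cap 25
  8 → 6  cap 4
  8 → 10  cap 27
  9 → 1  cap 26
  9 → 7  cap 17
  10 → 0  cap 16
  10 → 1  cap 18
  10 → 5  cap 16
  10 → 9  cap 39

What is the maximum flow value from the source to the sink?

Maximum flow value: 49

augment #1: 4→0→5 bottleneck 4, total now 4
augment #2: 4→2→1→5 bottleneck 2, total now 6
augment #3: 4→2→10→5 bottleneck 3, total now 9
augment #4: 4→7→8→5 bottleneck 7, total now 16
augment #5: 4→0→2→10→5 bottleneck 13, total now 29
augment #6: 4→0→2→9→1→5 bottleneck 7, total now 36
augment #7: 4→0→2→10→1→5 bottleneck 2, total now 38
augment #8: 4→7→6→9→1→5 bottleneck 6, total now 44
augment #9: 4→0→3→2→10→1→5 bottleneck 5, total now 49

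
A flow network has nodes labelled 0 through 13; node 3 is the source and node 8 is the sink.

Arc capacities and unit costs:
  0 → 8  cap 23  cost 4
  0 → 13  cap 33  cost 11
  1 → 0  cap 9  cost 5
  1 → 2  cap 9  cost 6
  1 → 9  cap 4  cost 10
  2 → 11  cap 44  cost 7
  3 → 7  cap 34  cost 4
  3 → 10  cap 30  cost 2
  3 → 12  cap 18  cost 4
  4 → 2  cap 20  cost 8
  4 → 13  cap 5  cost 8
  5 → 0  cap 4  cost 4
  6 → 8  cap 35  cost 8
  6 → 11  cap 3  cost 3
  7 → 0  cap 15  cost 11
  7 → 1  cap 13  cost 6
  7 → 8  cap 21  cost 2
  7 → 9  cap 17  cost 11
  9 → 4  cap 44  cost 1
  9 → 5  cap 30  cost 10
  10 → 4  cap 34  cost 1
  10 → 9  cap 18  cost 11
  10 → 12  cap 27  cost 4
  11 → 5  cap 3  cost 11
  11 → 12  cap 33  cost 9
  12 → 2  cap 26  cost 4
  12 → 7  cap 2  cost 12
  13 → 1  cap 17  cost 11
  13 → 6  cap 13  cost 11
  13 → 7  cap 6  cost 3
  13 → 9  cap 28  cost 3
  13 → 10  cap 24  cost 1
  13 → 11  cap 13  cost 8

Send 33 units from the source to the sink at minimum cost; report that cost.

Minimum cost for 33 units: 354

shortest-cost path #1: 3→7→8 push 21 @ unit cost 6 (adds 126)
shortest-cost path #2: 3→7→0→8 push 12 @ unit cost 19 (adds 228)
total cost = 354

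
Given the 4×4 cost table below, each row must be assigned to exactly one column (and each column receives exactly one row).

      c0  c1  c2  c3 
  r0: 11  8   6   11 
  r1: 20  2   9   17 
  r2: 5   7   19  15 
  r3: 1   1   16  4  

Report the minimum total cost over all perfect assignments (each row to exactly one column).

Minimum assignment cost: 17

optimal assignment: row0→col2 (cost 6), row1→col1 (cost 2), row2→col0 (cost 5), row3→col3 (cost 4)
total = 6 + 2 + 5 + 4 = 17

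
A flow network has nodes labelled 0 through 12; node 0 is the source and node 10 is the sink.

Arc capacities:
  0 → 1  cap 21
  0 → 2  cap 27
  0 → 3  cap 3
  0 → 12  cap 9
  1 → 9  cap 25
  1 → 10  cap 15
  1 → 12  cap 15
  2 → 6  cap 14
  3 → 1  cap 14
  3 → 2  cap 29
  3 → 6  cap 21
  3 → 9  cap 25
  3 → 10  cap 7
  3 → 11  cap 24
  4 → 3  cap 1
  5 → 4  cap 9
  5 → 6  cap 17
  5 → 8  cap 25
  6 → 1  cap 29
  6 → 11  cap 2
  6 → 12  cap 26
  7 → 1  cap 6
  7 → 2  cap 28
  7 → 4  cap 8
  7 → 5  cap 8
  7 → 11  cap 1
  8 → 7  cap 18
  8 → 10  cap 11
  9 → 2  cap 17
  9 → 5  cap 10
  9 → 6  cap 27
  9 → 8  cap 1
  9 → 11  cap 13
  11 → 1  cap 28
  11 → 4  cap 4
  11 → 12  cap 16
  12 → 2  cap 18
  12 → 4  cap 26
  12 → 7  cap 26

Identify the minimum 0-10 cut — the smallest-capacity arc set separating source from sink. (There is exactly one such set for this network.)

Min-cut arcs: {(0,3), (1,10), (4,3), (8,10)} (total capacity 30)

augment #1: 0→1→10 push 15
augment #2: 0→3→10 push 3
augment #3: 0→1→9→8→10 push 1
augment #4: 0→12→4→3→10 push 1
augment #5: 0→1→9→5→8→10 push 5
augment #6: 0→12→7→5→8→10 push 5
max flow = 30; residual-reachable set from 0 gives S-side
cut edges (S→T): {(0,3), (1,10), (4,3), (8,10)} total cap 30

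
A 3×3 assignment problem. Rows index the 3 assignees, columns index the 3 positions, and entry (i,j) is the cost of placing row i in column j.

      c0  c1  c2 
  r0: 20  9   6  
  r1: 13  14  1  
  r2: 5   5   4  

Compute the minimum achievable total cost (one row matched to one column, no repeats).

Minimum assignment cost: 15

optimal assignment: row0→col1 (cost 9), row1→col2 (cost 1), row2→col0 (cost 5)
total = 9 + 1 + 5 = 15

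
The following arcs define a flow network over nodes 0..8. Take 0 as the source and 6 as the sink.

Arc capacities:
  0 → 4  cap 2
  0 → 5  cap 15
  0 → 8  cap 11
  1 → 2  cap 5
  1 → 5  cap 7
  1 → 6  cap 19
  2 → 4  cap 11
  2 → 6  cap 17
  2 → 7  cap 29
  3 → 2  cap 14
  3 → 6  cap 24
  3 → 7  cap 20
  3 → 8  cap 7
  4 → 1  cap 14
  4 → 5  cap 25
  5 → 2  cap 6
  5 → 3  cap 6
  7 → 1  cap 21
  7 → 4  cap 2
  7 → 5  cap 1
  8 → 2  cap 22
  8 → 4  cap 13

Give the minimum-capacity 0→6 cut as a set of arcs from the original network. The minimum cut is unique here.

Min-cut arcs: {(0,4), (0,8), (5,2), (5,3)} (total capacity 25)

augment #1: 0→4→1→6 push 2
augment #2: 0→5→2→6 push 6
augment #3: 0→5→3→6 push 6
augment #4: 0→8→2→6 push 11
max flow = 25; residual-reachable set from 0 gives S-side
cut edges (S→T): {(0,4), (0,8), (5,2), (5,3)} total cap 25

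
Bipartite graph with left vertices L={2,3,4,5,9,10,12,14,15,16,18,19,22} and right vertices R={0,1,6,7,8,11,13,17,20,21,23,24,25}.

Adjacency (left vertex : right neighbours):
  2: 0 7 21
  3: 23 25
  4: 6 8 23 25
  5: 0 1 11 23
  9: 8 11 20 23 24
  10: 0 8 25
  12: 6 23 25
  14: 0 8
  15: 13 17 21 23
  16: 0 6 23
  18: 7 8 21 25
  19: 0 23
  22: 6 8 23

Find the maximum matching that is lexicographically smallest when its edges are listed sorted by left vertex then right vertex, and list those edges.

Lex-smallest maximum matching: {(2,7), (3,23), (4,6), (5,1), (9,11), (10,0), (12,25), (14,8), (15,13), (18,21)}

|M| = 10 (so the lex-smallest maximum matching has 10 edges)
process left vertices in ascending order; for each, take the smallest-labelled available neighbour that still permits 10 edges overall, or leave it unmatched if none does
lex-smallest matching: {2-7, 3-23, 4-6, 5-1, 9-11, 10-0, 12-25, 14-8, 15-13, 18-21}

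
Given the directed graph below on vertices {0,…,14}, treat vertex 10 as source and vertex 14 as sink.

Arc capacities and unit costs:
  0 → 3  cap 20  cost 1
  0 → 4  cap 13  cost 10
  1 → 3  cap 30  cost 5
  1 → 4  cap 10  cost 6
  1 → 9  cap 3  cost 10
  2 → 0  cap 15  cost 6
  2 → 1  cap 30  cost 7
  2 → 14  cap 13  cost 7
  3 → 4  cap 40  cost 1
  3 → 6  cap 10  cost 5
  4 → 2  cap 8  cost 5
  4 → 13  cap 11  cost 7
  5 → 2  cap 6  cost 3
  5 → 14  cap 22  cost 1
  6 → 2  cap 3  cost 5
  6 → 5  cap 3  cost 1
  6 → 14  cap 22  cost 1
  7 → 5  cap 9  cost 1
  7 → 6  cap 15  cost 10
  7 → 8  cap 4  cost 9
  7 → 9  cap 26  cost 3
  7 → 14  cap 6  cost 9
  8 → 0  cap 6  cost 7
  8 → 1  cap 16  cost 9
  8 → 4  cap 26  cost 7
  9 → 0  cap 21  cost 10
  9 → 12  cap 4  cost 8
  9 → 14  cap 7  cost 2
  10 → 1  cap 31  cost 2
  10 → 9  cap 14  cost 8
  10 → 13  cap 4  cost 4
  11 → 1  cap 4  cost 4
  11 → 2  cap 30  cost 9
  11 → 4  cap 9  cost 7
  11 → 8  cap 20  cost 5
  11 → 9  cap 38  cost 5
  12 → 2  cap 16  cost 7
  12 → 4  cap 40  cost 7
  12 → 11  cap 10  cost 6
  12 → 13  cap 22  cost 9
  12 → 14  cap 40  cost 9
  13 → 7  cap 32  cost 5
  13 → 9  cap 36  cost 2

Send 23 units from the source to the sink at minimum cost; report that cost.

shortest-cost path #1: 10→13→9→14 push 4 @ unit cost 8 (adds 32)
shortest-cost path #2: 10→9→14 push 3 @ unit cost 10 (adds 30)
shortest-cost path #3: 10→1→3→6→14 push 10 @ unit cost 13 (adds 130)
shortest-cost path #4: 10→9→13→7→5→14 push 4 @ unit cost 13 (adds 52)
shortest-cost path #5: 10→1→4→2→14 push 2 @ unit cost 20 (adds 40)
total cost = 284

Minimum cost for 23 units: 284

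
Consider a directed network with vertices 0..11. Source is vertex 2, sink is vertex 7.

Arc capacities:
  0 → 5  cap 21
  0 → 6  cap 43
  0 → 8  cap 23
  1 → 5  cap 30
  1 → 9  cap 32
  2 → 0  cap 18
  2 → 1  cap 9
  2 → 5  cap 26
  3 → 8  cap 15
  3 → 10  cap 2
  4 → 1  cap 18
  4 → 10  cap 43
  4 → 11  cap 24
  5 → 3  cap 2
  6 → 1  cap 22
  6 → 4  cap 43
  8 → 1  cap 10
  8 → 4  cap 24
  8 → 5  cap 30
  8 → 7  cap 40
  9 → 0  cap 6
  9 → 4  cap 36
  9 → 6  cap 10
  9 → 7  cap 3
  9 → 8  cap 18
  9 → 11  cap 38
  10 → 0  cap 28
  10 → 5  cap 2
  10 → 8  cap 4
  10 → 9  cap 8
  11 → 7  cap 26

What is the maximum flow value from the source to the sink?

augment #1: 2→0→8→7 bottleneck 18, total now 18
augment #2: 2→1→9→7 bottleneck 3, total now 21
augment #3: 2→1→9→8→7 bottleneck 6, total now 27
augment #4: 2→5→3→8→7 bottleneck 2, total now 29

Maximum flow value: 29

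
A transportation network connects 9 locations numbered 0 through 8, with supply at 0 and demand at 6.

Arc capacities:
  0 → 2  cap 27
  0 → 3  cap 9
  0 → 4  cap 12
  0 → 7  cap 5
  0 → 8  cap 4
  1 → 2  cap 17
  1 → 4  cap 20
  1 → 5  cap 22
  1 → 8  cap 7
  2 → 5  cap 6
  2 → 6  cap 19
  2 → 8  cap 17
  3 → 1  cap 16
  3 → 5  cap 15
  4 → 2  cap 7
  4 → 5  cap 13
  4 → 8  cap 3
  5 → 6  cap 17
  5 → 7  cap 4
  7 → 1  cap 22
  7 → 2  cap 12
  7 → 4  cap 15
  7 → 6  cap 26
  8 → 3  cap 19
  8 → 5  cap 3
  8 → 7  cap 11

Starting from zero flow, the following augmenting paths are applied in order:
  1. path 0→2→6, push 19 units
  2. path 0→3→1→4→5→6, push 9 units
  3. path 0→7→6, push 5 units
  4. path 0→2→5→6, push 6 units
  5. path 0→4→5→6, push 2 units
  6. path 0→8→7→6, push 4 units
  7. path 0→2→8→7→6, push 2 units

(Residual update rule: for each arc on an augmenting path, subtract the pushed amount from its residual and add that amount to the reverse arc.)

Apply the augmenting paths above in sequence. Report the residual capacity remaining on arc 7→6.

Residual capacity of (7,6): 15

after path 1 (0→2→6, push 19): res(7,6)=26
after path 2 (0→3→1→4→5→6, push 9): res(7,6)=26
after path 3 (0→7→6, push 5): res(7,6)=21
after path 4 (0→2→5→6, push 6): res(7,6)=21
after path 5 (0→4→5→6, push 2): res(7,6)=21
after path 6 (0→8→7→6, push 4): res(7,6)=17
after path 7 (0→2→8→7→6, push 2): res(7,6)=15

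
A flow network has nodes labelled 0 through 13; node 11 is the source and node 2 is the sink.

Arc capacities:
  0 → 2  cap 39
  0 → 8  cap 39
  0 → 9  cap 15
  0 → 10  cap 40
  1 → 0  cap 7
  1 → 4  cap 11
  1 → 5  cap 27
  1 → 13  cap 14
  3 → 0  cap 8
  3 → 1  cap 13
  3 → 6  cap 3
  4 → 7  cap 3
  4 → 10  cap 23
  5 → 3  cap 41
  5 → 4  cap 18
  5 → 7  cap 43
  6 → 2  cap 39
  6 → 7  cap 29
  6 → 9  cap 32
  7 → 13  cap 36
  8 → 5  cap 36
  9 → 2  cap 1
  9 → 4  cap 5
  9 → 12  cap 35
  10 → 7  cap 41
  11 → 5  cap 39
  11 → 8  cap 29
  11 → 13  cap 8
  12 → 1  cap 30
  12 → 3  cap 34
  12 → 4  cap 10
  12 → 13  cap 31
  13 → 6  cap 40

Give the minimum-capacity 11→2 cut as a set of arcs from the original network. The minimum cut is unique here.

Min-cut arcs: {(1,0), (3,0), (6,2), (9,2)} (total capacity 55)

augment #1: 11→13→6→2 push 8
augment #2: 11→5→3→0→2 push 8
augment #3: 11→5→3→6→2 push 3
augment #4: 11→5→3→1→0→2 push 7
augment #5: 11→5→7→13→6→2 push 21
augment #6: 11→8→5→7→13→6→2 push 7
augment #7: 11→8→5→7→13→6→9→2 push 1
max flow = 55; residual-reachable set from 11 gives S-side
cut edges (S→T): {(1,0), (3,0), (6,2), (9,2)} total cap 55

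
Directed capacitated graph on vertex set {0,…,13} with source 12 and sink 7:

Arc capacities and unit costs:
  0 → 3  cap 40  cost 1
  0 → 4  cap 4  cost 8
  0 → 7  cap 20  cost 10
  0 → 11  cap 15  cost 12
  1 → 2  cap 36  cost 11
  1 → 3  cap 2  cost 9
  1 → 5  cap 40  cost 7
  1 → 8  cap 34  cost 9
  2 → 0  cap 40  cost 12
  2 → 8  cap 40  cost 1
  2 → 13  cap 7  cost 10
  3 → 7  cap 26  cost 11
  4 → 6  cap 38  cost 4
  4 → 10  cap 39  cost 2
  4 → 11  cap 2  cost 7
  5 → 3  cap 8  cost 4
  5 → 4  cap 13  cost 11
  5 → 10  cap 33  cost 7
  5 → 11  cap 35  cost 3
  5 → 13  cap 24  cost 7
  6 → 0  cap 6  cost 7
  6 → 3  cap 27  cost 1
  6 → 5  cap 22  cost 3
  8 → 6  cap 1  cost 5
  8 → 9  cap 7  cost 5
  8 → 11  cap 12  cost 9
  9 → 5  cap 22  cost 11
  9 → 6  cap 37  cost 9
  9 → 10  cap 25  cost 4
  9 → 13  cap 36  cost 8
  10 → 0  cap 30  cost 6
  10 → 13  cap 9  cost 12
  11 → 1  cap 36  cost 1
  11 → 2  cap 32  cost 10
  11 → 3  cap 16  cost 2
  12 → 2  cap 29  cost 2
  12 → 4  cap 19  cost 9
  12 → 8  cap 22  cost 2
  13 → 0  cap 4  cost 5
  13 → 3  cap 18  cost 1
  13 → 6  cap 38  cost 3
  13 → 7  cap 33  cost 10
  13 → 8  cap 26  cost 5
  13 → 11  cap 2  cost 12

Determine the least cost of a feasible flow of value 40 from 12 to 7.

Minimum cost for 40 units: 941

shortest-cost path #1: 12→8→6→3→7 push 1 @ unit cost 19 (adds 19)
shortest-cost path #2: 12→2→13→7 push 7 @ unit cost 22 (adds 154)
shortest-cost path #3: 12→2→0→7 push 20 @ unit cost 24 (adds 480)
shortest-cost path #4: 12→8→11→3→7 push 12 @ unit cost 24 (adds 288)
total cost = 941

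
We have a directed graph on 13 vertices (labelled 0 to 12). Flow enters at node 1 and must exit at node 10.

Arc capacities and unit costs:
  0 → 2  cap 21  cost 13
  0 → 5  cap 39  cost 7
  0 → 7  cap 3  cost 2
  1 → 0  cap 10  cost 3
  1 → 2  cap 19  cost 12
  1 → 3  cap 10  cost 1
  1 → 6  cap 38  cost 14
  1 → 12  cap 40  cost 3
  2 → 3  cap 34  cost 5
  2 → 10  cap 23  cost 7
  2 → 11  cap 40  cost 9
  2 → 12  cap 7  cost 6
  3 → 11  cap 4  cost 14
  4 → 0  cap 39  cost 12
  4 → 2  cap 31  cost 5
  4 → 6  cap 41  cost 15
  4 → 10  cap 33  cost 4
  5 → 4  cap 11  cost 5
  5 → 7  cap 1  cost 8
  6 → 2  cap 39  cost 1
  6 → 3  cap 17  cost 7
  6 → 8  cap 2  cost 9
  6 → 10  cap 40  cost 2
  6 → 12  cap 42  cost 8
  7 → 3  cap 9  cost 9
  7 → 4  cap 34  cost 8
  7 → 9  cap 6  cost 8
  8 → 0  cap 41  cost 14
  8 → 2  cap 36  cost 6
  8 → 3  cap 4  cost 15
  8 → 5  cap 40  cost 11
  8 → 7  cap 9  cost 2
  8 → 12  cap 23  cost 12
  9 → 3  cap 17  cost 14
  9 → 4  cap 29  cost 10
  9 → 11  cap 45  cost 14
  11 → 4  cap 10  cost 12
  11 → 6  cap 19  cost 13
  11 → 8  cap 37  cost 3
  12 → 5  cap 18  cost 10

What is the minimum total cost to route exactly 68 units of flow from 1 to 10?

Minimum cost for 68 units: 1175

shortest-cost path #1: 1→6→10 push 38 @ unit cost 16 (adds 608)
shortest-cost path #2: 1→0→7→4→10 push 3 @ unit cost 17 (adds 51)
shortest-cost path #3: 1→2→10 push 19 @ unit cost 19 (adds 361)
shortest-cost path #4: 1→0→5→4→10 push 7 @ unit cost 19 (adds 133)
shortest-cost path #5: 1→12→5→4→10 push 1 @ unit cost 22 (adds 22)
total cost = 1175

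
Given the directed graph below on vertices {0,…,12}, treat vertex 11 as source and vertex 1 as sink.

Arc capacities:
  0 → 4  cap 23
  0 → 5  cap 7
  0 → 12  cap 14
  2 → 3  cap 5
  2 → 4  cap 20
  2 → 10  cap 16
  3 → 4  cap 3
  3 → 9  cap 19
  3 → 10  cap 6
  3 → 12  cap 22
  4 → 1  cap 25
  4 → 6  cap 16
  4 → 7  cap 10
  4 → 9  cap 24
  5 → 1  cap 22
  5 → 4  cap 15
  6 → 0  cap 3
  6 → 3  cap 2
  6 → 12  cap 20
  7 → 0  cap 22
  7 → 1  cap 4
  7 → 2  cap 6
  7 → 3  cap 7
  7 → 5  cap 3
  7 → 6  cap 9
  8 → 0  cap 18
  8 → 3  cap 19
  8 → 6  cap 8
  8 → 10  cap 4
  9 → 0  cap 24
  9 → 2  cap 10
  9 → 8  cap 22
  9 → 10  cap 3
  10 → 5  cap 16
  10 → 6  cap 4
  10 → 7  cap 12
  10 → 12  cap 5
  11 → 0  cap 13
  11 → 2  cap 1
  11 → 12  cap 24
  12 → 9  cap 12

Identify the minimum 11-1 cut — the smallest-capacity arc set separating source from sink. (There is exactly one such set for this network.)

augment #1: 11→0→4→1 push 13
augment #2: 11→2→4→1 push 1
augment #3: 11→12→9→0→4→1 push 10
augment #4: 11→12→9→0→5→1 push 2
max flow = 26; residual-reachable set from 11 gives S-side
cut edges (S→T): {(11,0), (11,2), (12,9)} total cap 26

Min-cut arcs: {(11,0), (11,2), (12,9)} (total capacity 26)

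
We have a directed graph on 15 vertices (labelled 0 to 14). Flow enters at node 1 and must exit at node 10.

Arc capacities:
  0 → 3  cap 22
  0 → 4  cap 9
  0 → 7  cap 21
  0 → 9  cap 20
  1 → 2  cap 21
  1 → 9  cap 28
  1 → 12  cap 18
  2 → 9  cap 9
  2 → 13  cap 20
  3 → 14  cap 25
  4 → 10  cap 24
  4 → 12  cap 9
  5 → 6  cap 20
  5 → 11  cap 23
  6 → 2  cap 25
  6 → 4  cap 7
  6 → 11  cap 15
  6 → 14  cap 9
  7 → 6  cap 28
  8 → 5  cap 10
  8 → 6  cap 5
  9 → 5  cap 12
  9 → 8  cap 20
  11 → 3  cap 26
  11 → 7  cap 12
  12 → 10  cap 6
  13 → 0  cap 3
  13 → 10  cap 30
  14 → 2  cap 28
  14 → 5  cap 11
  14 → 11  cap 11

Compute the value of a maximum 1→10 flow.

Maximum flow value: 33

augment #1: 1→12→10 bottleneck 6, total now 6
augment #2: 1→2→13→10 bottleneck 20, total now 26
augment #3: 1→9→5→6→4→10 bottleneck 7, total now 33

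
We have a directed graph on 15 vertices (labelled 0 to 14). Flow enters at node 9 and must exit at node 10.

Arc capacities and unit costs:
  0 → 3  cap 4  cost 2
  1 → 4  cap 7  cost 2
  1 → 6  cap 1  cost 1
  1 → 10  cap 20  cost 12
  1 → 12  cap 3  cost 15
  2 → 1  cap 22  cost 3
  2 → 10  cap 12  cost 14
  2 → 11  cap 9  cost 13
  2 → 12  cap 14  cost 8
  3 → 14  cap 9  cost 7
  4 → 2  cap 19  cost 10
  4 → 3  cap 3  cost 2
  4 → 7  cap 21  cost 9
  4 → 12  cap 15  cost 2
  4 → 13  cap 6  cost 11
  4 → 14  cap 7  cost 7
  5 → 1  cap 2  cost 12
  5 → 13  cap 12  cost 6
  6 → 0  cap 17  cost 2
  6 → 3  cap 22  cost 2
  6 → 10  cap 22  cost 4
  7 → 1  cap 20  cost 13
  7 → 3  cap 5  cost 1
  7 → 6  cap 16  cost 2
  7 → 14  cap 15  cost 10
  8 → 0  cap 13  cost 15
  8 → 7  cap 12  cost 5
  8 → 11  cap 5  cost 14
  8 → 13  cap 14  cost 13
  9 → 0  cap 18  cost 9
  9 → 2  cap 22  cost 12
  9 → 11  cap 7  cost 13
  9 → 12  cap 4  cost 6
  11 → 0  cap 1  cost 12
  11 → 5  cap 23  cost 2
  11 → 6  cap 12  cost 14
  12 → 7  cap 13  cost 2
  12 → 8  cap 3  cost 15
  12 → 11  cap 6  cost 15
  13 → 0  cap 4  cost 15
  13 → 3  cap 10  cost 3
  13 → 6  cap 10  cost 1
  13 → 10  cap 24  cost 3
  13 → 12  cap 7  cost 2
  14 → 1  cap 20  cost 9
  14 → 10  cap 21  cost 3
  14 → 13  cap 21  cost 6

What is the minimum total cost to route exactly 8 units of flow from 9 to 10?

Minimum cost for 8 units: 139

shortest-cost path #1: 9→12→7→6→10 push 4 @ unit cost 14 (adds 56)
shortest-cost path #2: 9→2→1→6→10 push 1 @ unit cost 20 (adds 20)
shortest-cost path #3: 9→0→3→14→10 push 3 @ unit cost 21 (adds 63)
total cost = 139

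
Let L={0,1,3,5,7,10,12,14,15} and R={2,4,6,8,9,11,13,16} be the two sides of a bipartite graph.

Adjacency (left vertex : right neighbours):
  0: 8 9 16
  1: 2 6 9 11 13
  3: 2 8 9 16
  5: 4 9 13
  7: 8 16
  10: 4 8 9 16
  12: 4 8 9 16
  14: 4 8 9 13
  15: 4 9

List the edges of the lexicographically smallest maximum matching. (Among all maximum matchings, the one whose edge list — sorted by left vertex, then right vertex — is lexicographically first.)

Lex-smallest maximum matching: {(0,8), (1,6), (3,2), (5,4), (7,16), (10,9), (14,13)}

|M| = 7 (so the lex-smallest maximum matching has 7 edges)
process left vertices in ascending order; for each, take the smallest-labelled available neighbour that still permits 7 edges overall, or leave it unmatched if none does
lex-smallest matching: {0-8, 1-6, 3-2, 5-4, 7-16, 10-9, 14-13}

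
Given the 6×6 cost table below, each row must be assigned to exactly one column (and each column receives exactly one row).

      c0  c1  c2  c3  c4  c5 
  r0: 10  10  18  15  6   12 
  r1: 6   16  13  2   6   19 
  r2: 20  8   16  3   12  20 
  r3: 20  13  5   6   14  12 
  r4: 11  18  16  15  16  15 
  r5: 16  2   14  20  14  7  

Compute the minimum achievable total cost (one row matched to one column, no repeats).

Minimum assignment cost: 37

optimal assignment: row0→col4 (cost 6), row1→col0 (cost 6), row2→col3 (cost 3), row3→col2 (cost 5), row4→col5 (cost 15), row5→col1 (cost 2)
total = 6 + 6 + 3 + 5 + 15 + 2 = 37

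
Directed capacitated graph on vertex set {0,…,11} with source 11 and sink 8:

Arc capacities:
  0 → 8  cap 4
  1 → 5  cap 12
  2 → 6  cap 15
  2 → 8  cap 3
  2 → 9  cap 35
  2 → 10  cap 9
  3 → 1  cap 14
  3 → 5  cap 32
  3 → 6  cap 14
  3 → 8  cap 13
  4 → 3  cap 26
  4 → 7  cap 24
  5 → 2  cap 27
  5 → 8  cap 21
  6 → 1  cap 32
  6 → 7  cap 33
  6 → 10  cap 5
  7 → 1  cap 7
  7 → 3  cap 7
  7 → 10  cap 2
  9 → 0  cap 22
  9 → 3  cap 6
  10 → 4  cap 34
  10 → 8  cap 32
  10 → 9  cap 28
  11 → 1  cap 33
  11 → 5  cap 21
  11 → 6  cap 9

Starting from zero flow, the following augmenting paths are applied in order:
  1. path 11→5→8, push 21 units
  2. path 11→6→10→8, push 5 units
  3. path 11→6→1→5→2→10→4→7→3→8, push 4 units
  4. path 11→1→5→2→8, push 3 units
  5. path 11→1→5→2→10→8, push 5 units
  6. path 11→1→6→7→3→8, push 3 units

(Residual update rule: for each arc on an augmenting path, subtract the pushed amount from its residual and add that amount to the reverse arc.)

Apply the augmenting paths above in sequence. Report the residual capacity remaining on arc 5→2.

after path 1 (11→5→8, push 21): res(5,2)=27
after path 2 (11→6→10→8, push 5): res(5,2)=27
after path 3 (11→6→1→5→2→10→4→7→3→8, push 4): res(5,2)=23
after path 4 (11→1→5→2→8, push 3): res(5,2)=20
after path 5 (11→1→5→2→10→8, push 5): res(5,2)=15
after path 6 (11→1→6→7→3→8, push 3): res(5,2)=15

Residual capacity of (5,2): 15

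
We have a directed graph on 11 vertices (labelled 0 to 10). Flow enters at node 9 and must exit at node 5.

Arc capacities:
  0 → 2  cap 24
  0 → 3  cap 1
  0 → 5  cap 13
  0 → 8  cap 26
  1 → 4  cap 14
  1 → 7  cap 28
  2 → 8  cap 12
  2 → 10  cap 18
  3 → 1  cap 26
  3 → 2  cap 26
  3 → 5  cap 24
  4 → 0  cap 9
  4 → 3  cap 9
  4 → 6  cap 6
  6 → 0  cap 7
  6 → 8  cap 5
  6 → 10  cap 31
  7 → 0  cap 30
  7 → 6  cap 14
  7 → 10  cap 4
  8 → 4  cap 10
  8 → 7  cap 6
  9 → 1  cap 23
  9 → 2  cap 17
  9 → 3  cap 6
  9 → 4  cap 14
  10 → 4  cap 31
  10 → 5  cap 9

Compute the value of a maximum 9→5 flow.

Maximum flow value: 38

augment #1: 9→3→5 bottleneck 6, total now 6
augment #2: 9→2→10→5 bottleneck 9, total now 15
augment #3: 9→4→0→5 bottleneck 9, total now 24
augment #4: 9→4→3→5 bottleneck 5, total now 29
augment #5: 9→1→4→3→5 bottleneck 4, total now 33
augment #6: 9→1→7→0→5 bottleneck 4, total now 37
augment #7: 9→1→7→0→3→5 bottleneck 1, total now 38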